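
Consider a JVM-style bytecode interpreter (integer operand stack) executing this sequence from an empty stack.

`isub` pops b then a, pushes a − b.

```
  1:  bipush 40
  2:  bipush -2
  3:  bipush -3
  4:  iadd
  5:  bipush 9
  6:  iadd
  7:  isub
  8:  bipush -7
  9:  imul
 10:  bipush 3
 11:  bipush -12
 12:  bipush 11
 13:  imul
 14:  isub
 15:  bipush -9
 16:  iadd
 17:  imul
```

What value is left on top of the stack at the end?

-31752

bipush 40  -> [40]
bipush -2  -> [40, -2]
bipush -3  -> [40, -2, -3]
iadd       -> [40, -5]
bipush 9   -> [40, -5, 9]
iadd       -> [40, 4]
isub       -> [36]
bipush -7  -> [36, -7]
imul       -> [-252]
bipush 3   -> [-252, 3]
bipush -12 -> [-252, 3, -12]
bipush 11  -> [-252, 3, -12, 11]
imul       -> [-252, 3, -132]
isub       -> [-252, 135]
bipush -9  -> [-252, 135, -9]
iadd       -> [-252, 126]
imul       -> [-31752]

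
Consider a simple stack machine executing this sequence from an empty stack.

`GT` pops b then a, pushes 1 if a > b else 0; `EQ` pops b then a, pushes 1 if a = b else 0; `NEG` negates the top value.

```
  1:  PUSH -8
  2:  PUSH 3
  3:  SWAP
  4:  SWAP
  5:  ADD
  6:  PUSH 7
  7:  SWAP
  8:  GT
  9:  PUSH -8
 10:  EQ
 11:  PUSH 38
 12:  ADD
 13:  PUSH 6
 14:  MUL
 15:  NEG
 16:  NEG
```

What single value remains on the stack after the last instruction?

PUSH -8 → -8
PUSH 3  → -8 3
SWAP    → 3 -8
SWAP    → -8 3
ADD     → -5
PUSH 7  → -5 7
SWAP    → 7 -5
GT      → 1
PUSH -8 → 1 -8
EQ      → 0
PUSH 38 → 0 38
ADD     → 38
PUSH 6  → 38 6
MUL     → 228
NEG     → -228
NEG     → 228

228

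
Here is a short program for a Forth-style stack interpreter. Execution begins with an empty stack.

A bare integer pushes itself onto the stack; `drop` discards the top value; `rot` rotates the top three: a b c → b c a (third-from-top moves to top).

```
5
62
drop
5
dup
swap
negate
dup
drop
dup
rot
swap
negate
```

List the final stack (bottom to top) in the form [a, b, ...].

5      : [5]
62     : [5, 62]
drop   : [5]
5      : [5, 5]
dup    : [5, 5, 5]
swap   : [5, 5, 5]
negate : [5, 5, -5]
dup    : [5, 5, -5, -5]
drop   : [5, 5, -5]
dup    : [5, 5, -5, -5]
rot    : [5, -5, -5, 5]
swap   : [5, -5, 5, -5]
negate : [5, -5, 5, 5]

[5, -5, 5, 5]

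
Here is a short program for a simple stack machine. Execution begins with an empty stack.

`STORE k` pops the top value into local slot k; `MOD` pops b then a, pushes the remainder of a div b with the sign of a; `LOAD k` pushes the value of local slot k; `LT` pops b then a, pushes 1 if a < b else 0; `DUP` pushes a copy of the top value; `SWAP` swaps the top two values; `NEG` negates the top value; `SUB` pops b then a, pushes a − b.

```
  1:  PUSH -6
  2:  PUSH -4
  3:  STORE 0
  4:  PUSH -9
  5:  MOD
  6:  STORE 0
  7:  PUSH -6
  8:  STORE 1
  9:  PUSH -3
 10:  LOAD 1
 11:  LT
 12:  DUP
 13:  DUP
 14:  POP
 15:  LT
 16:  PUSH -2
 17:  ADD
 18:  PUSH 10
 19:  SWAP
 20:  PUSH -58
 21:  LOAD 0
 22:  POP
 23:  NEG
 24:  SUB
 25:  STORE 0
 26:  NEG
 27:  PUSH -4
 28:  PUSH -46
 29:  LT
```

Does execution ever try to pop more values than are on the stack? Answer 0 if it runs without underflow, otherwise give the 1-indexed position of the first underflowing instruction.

PUSH -6  -> [-6]
PUSH -4  -> [-6, -4]
STORE 0  -> [-6]
PUSH -9  -> [-6, -9]
MOD      -> [-6]
STORE 0  -> []
PUSH -6  -> [-6]
STORE 1  -> []
PUSH -3  -> [-3]
LOAD 1   -> [-3, -6]
LT       -> [0]
DUP      -> [0, 0]
DUP      -> [0, 0, 0]
POP      -> [0, 0]
LT       -> [0]
PUSH -2  -> [0, -2]
ADD      -> [-2]
PUSH 10  -> [-2, 10]
SWAP     -> [10, -2]
PUSH -58 -> [10, -2, -58]
LOAD 0   -> [10, -2, -58, -6]
POP      -> [10, -2, -58]
NEG      -> [10, -2, 58]
SUB      -> [10, -60]
STORE 0  -> [10]
NEG      -> [-10]
PUSH -4  -> [-10, -4]
PUSH -46 -> [-10, -4, -46]
LT       -> [-10, 0]

0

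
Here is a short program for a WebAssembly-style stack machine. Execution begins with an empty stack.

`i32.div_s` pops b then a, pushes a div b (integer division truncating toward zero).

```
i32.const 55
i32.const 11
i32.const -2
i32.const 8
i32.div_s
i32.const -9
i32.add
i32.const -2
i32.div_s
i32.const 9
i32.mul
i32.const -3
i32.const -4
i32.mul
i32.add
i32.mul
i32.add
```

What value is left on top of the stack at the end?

583

i32.const 55 -> 55
i32.const 11 -> 55 11
i32.const -2 -> 55 11 -2
i32.const 8  -> 55 11 -2 8
i32.div_s    -> 55 11 0
i32.const -9 -> 55 11 0 -9
i32.add      -> 55 11 -9
i32.const -2 -> 55 11 -9 -2
i32.div_s    -> 55 11 4
i32.const 9  -> 55 11 4 9
i32.mul      -> 55 11 36
i32.const -3 -> 55 11 36 -3
i32.const -4 -> 55 11 36 -3 -4
i32.mul      -> 55 11 36 12
i32.add      -> 55 11 48
i32.mul      -> 55 528
i32.add      -> 583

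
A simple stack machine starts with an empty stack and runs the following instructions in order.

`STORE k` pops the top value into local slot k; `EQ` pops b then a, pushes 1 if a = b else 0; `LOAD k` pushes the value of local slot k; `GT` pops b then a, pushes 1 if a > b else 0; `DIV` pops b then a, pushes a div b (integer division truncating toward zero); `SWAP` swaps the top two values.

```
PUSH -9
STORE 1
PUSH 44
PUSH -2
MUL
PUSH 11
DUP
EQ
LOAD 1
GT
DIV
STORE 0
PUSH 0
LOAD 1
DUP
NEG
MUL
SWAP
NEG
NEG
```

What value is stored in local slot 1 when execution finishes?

PUSH -9  [-9]
STORE 1  []
PUSH 44  [44]
PUSH -2  [44, -2]
MUL      [-88]
PUSH 11  [-88, 11]
DUP      [-88, 11, 11]
EQ       [-88, 1]
LOAD 1   [-88, 1, -9]
GT       [-88, 1]
DIV      [-88]
STORE 0  []
PUSH 0   [0]
LOAD 1   [0, -9]
DUP      [0, -9, -9]
NEG      [0, -9, 9]
MUL      [0, -81]
SWAP     [-81, 0]
NEG      [-81, 0]
NEG      [-81, 0]

-9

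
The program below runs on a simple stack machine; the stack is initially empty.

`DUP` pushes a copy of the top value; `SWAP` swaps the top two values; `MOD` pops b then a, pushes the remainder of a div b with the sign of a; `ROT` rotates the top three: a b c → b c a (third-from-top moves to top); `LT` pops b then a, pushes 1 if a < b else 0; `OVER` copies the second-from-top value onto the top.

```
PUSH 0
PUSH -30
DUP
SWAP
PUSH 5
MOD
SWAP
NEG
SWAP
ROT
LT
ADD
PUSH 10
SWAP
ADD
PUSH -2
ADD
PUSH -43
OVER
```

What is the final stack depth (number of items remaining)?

PUSH 0   : 0
PUSH -30 : 0 -30
DUP      : 0 -30 -30
SWAP     : 0 -30 -30
PUSH 5   : 0 -30 -30 5
MOD      : 0 -30 0
SWAP     : 0 0 -30
NEG      : 0 0 30
SWAP     : 0 30 0
ROT      : 30 0 0
LT       : 30 0
ADD      : 30
PUSH 10  : 30 10
SWAP     : 10 30
ADD      : 40
PUSH -2  : 40 -2
ADD      : 38
PUSH -43 : 38 -43
OVER     : 38 -43 38

3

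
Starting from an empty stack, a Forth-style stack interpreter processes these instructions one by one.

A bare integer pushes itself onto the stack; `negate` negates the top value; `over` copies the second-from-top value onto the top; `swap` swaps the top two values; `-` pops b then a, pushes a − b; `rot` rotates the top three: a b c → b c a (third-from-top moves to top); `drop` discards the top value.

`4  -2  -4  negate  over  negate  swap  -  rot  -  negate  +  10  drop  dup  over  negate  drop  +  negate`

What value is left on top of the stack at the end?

4       [4]
-2      [4, -2]
-4      [4, -2, -4]
negate  [4, -2, 4]
over    [4, -2, 4, -2]
negate  [4, -2, 4, 2]
swap    [4, -2, 2, 4]
-       [4, -2, -2]
rot     [-2, -2, 4]
-       [-2, -6]
negate  [-2, 6]
+       [4]
10      [4, 10]
drop    [4]
dup     [4, 4]
over    [4, 4, 4]
negate  [4, 4, -4]
drop    [4, 4]
+       [8]
negate  [-8]

-8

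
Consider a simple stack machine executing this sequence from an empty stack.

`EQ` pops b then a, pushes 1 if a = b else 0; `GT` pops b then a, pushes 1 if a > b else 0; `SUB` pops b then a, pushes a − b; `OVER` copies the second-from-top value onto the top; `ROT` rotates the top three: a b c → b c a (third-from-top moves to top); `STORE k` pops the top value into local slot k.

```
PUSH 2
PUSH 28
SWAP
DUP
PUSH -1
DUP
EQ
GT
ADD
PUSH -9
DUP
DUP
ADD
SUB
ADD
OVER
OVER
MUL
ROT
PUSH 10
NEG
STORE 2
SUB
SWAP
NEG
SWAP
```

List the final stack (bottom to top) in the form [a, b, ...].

[-12, 308]

PUSH 2   [2]
PUSH 28  [2, 28]
SWAP     [28, 2]
DUP      [28, 2, 2]
PUSH -1  [28, 2, 2, -1]
DUP      [28, 2, 2, -1, -1]
EQ       [28, 2, 2, 1]
GT       [28, 2, 1]
ADD      [28, 3]
PUSH -9  [28, 3, -9]
DUP      [28, 3, -9, -9]
DUP      [28, 3, -9, -9, -9]
ADD      [28, 3, -9, -18]
SUB      [28, 3, 9]
ADD      [28, 12]
OVER     [28, 12, 28]
OVER     [28, 12, 28, 12]
MUL      [28, 12, 336]
ROT      [12, 336, 28]
PUSH 10  [12, 336, 28, 10]
NEG      [12, 336, 28, -10]
STORE 2  [12, 336, 28]
SUB      [12, 308]
SWAP     [308, 12]
NEG      [308, -12]
SWAP     [-12, 308]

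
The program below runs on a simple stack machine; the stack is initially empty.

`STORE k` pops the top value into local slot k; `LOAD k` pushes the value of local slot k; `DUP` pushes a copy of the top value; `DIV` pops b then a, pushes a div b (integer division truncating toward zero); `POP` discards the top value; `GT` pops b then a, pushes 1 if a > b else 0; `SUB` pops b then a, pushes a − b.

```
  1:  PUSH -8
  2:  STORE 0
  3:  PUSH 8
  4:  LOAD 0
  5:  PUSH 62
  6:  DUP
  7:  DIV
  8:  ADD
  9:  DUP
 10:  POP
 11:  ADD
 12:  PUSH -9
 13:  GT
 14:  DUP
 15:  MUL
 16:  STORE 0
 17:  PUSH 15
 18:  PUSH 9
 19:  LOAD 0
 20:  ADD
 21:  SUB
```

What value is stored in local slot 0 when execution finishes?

1

PUSH -8 -> [-8]
STORE 0 -> []
PUSH 8  -> [8]
LOAD 0  -> [8, -8]
PUSH 62 -> [8, -8, 62]
DUP     -> [8, -8, 62, 62]
DIV     -> [8, -8, 1]
ADD     -> [8, -7]
DUP     -> [8, -7, -7]
POP     -> [8, -7]
ADD     -> [1]
PUSH -9 -> [1, -9]
GT      -> [1]
DUP     -> [1, 1]
MUL     -> [1]
STORE 0 -> []
PUSH 15 -> [15]
PUSH 9  -> [15, 9]
LOAD 0  -> [15, 9, 1]
ADD     -> [15, 10]
SUB     -> [5]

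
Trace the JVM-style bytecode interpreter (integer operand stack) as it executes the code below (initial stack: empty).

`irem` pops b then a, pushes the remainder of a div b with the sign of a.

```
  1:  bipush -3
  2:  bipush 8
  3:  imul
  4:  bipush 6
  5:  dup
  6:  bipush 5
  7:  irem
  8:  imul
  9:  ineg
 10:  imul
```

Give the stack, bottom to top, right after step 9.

bipush -3 → [-3]
bipush 8  → [-3, 8]
imul      → [-24]
bipush 6  → [-24, 6]
dup       → [-24, 6, 6]
bipush 5  → [-24, 6, 6, 5]
irem      → [-24, 6, 1]
imul      → [-24, 6]
ineg      → [-24, -6]

[-24, -6]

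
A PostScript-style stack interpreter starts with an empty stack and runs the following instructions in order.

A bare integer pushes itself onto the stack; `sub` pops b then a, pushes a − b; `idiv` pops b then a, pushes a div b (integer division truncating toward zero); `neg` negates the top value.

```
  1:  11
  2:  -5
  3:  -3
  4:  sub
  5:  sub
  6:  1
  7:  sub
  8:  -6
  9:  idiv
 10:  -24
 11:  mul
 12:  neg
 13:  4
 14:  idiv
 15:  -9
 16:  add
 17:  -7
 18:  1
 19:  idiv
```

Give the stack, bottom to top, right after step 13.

[-48, 4]

11    [11]
-5    [11, -5]
-3    [11, -5, -3]
sub   [11, -2]
sub   [13]
1     [13, 1]
sub   [12]
-6    [12, -6]
idiv  [-2]
-24   [-2, -24]
mul   [48]
neg   [-48]
4     [-48, 4]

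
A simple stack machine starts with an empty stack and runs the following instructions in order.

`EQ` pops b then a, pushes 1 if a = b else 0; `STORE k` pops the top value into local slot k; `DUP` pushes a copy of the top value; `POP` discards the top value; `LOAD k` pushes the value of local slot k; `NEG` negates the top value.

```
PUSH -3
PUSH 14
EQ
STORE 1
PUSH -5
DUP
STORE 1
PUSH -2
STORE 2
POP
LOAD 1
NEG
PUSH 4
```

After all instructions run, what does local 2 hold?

-2

PUSH -3  [-3]
PUSH 14  [-3, 14]
EQ       [0]
STORE 1  []
PUSH -5  [-5]
DUP      [-5, -5]
STORE 1  [-5]
PUSH -2  [-5, -2]
STORE 2  [-5]
POP      []
LOAD 1   [-5]
NEG      [5]
PUSH 4   [5, 4]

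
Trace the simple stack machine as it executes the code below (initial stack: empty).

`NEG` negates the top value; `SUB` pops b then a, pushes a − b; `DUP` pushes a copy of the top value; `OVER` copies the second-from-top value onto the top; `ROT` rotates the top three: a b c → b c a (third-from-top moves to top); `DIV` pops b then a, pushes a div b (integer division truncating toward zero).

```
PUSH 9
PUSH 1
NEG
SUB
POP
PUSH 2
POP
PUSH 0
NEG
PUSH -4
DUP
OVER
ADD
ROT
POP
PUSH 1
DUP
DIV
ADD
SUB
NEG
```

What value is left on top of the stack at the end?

-3

PUSH 9  -> 9
PUSH 1  -> 9 1
NEG     -> 9 -1
SUB     -> 10
POP     -> (empty)
PUSH 2  -> 2
POP     -> (empty)
PUSH 0  -> 0
NEG     -> 0
PUSH -4 -> 0 -4
DUP     -> 0 -4 -4
OVER    -> 0 -4 -4 -4
ADD     -> 0 -4 -8
ROT     -> -4 -8 0
POP     -> -4 -8
PUSH 1  -> -4 -8 1
DUP     -> -4 -8 1 1
DIV     -> -4 -8 1
ADD     -> -4 -7
SUB     -> 3
NEG     -> -3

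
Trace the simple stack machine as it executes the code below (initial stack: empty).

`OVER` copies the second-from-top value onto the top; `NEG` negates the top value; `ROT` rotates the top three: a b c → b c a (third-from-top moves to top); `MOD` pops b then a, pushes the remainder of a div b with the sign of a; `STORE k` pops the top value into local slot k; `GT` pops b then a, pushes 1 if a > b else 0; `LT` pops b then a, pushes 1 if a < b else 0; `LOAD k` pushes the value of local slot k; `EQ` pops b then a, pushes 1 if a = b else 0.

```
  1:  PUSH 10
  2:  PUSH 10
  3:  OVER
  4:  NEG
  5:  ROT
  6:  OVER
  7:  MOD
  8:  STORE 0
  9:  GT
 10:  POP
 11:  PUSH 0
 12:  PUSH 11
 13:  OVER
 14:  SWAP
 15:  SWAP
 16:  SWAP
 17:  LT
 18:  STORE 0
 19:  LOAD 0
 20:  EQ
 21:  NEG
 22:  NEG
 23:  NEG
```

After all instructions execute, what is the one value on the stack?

PUSH 10 -> 10
PUSH 10 -> 10 10
OVER    -> 10 10 10
NEG     -> 10 10 -10
ROT     -> 10 -10 10
OVER    -> 10 -10 10 -10
MOD     -> 10 -10 0
STORE 0 -> 10 -10
GT      -> 1
POP     -> (empty)
PUSH 0  -> 0
PUSH 11 -> 0 11
OVER    -> 0 11 0
SWAP    -> 0 0 11
SWAP    -> 0 11 0
SWAP    -> 0 0 11
LT      -> 0 1
STORE 0 -> 0
LOAD 0  -> 0 1
EQ      -> 0
NEG     -> 0
NEG     -> 0
NEG     -> 0

0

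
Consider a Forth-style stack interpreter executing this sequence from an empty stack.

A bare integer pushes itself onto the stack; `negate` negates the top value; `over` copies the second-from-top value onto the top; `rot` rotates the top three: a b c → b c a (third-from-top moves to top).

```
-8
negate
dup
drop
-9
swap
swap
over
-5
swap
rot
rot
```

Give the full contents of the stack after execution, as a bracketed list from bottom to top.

-8     -> -8
negate -> 8
dup    -> 8 8
drop   -> 8
-9     -> 8 -9
swap   -> -9 8
swap   -> 8 -9
over   -> 8 -9 8
-5     -> 8 -9 8 -5
swap   -> 8 -9 -5 8
rot    -> 8 -5 8 -9
rot    -> 8 8 -9 -5

[8, 8, -9, -5]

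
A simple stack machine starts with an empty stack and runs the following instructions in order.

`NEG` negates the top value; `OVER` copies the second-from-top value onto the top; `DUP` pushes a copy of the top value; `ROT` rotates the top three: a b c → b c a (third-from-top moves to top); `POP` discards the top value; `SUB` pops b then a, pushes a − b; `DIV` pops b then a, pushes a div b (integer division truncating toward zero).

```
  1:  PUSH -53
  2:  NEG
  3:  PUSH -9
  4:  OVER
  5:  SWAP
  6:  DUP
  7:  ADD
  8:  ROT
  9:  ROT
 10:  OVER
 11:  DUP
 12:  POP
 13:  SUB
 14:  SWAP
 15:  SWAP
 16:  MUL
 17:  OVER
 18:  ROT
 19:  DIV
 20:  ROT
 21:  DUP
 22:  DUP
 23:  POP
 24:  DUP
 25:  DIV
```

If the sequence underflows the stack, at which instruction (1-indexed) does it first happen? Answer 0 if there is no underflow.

20

PUSH -53 : [-53]
NEG      : [53]
PUSH -9  : [53, -9]
OVER     : [53, -9, 53]
SWAP     : [53, 53, -9]
DUP      : [53, 53, -9, -9]
ADD      : [53, 53, -18]
ROT      : [53, -18, 53]
ROT      : [-18, 53, 53]
OVER     : [-18, 53, 53, 53]
DUP      : [-18, 53, 53, 53, 53]
POP      : [-18, 53, 53, 53]
SUB      : [-18, 53, 0]
SWAP     : [-18, 0, 53]
SWAP     : [-18, 53, 0]
MUL      : [-18, 0]
OVER     : [-18, 0, -18]
ROT      : [0, -18, -18]
DIV      : [0, 1]
ROT  — needs 3 operands, stack has 2 → underflow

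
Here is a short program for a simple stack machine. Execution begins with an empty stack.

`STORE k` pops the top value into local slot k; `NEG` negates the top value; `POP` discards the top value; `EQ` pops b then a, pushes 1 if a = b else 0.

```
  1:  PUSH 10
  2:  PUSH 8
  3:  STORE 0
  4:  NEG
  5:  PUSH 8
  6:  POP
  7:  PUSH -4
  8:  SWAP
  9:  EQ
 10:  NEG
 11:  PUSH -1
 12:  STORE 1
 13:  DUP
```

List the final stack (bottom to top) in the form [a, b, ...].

PUSH 10 -> [10]
PUSH 8  -> [10, 8]
STORE 0 -> [10]
NEG     -> [-10]
PUSH 8  -> [-10, 8]
POP     -> [-10]
PUSH -4 -> [-10, -4]
SWAP    -> [-4, -10]
EQ      -> [0]
NEG     -> [0]
PUSH -1 -> [0, -1]
STORE 1 -> [0]
DUP     -> [0, 0]

[0, 0]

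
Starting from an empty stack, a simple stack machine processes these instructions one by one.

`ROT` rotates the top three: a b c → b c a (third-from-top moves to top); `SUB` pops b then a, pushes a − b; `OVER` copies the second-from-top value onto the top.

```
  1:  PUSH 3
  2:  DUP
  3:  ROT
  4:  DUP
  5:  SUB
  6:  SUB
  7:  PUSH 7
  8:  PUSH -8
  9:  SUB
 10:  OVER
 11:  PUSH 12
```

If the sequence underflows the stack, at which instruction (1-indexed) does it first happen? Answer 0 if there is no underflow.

3

PUSH 3  3
DUP     3 3
ROT  — needs 3 operands, stack has 2 → underflow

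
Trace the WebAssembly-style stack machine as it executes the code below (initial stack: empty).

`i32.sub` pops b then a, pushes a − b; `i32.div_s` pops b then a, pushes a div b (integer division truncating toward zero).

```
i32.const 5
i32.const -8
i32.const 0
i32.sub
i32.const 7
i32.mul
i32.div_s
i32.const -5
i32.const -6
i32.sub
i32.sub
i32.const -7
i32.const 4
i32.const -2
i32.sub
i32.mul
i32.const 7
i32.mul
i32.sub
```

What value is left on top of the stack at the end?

293

i32.const 5   [5]
i32.const -8  [5, -8]
i32.const 0   [5, -8, 0]
i32.sub       [5, -8]
i32.const 7   [5, -8, 7]
i32.mul       [5, -56]
i32.div_s     [0]
i32.const -5  [0, -5]
i32.const -6  [0, -5, -6]
i32.sub       [0, 1]
i32.sub       [-1]
i32.const -7  [-1, -7]
i32.const 4   [-1, -7, 4]
i32.const -2  [-1, -7, 4, -2]
i32.sub       [-1, -7, 6]
i32.mul       [-1, -42]
i32.const 7   [-1, -42, 7]
i32.mul       [-1, -294]
i32.sub       [293]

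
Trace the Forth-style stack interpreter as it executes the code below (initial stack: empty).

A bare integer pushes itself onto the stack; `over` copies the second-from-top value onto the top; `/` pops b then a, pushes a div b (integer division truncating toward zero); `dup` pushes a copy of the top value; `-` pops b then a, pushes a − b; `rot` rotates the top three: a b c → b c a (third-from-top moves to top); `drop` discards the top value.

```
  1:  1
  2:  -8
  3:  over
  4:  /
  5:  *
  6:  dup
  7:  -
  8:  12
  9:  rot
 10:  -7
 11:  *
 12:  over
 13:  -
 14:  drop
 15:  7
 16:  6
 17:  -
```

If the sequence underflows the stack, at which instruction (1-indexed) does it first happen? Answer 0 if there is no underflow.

1     1
-8    1 -8
over  1 -8 1
/     1 -8
*     -8
dup   -8 -8
-     0
12    0 12
rot  — needs 3 operands, stack has 2 → underflow

9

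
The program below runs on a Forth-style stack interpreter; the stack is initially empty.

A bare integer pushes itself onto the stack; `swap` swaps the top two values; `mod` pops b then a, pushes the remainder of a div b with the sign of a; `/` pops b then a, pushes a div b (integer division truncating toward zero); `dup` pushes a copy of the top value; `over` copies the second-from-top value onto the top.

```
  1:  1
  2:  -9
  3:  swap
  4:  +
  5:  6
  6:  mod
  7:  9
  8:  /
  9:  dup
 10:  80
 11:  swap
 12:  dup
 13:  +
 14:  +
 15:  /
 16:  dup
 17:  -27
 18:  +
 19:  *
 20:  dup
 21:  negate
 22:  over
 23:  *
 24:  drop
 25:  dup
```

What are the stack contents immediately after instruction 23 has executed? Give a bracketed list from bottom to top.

[0, 0]

1      : [1]
-9     : [1, -9]
swap   : [-9, 1]
+      : [-8]
6      : [-8, 6]
mod    : [-2]
9      : [-2, 9]
/      : [0]
dup    : [0, 0]
80     : [0, 0, 80]
swap   : [0, 80, 0]
dup    : [0, 80, 0, 0]
+      : [0, 80, 0]
+      : [0, 80]
/      : [0]
dup    : [0, 0]
-27    : [0, 0, -27]
+      : [0, -27]
*      : [0]
dup    : [0, 0]
negate : [0, 0]
over   : [0, 0, 0]
*      : [0, 0]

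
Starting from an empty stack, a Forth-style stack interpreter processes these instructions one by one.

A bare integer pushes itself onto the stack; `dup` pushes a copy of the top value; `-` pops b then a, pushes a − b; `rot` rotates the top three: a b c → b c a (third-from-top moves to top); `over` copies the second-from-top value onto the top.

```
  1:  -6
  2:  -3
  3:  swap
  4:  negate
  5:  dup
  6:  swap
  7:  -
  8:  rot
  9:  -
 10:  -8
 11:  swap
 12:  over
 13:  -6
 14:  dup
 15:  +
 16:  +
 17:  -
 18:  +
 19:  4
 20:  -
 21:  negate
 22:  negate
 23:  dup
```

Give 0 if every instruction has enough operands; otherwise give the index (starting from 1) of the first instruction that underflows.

-6     → -6
-3     → -6 -3
swap   → -3 -6
negate → -3 6
dup    → -3 6 6
swap   → -3 6 6
-      → -3 0
rot  — needs 3 operands, stack has 2 → underflow

8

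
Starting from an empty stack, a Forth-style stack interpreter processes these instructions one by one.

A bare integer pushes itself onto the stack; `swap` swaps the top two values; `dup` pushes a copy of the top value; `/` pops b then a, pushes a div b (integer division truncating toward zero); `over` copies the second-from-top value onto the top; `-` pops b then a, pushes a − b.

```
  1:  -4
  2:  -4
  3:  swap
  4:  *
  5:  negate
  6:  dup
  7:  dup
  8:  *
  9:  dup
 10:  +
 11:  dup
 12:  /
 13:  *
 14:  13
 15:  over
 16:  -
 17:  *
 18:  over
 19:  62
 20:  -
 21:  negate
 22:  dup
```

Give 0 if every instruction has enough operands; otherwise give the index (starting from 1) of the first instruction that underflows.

-4     : -4
-4     : -4 -4
swap   : -4 -4
*      : 16
negate : -16
dup    : -16 -16
dup    : -16 -16 -16
*      : -16 256
dup    : -16 256 256
+      : -16 512
dup    : -16 512 512
/      : -16 1
*      : -16
13     : -16 13
over   : -16 13 -16
-      : -16 29
*      : -464
over  — needs 2 operands, stack has 1 → underflow

18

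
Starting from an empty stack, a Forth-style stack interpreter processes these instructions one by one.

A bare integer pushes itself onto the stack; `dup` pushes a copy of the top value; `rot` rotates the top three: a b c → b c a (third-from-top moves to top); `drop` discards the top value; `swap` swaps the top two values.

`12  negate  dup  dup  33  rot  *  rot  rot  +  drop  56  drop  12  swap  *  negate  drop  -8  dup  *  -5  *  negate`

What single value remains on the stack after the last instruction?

320

12      12
negate  -12
dup     -12 -12
dup     -12 -12 -12
33      -12 -12 -12 33
rot     -12 -12 33 -12
*       -12 -12 -396
rot     -12 -396 -12
rot     -396 -12 -12
+       -396 -24
drop    -396
56      -396 56
drop    -396
12      -396 12
swap    12 -396
*       -4752
negate  4752
drop    (empty)
-8      -8
dup     -8 -8
*       64
-5      64 -5
*       -320
negate  320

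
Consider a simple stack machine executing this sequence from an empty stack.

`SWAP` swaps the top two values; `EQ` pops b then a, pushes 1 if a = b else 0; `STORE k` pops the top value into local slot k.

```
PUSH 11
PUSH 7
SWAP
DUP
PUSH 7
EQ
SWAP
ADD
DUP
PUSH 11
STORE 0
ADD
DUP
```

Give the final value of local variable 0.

11

PUSH 11  11
PUSH 7   11 7
SWAP     7 11
DUP      7 11 11
PUSH 7   7 11 11 7
EQ       7 11 0
SWAP     7 0 11
ADD      7 11
DUP      7 11 11
PUSH 11  7 11 11 11
STORE 0  7 11 11
ADD      7 22
DUP      7 22 22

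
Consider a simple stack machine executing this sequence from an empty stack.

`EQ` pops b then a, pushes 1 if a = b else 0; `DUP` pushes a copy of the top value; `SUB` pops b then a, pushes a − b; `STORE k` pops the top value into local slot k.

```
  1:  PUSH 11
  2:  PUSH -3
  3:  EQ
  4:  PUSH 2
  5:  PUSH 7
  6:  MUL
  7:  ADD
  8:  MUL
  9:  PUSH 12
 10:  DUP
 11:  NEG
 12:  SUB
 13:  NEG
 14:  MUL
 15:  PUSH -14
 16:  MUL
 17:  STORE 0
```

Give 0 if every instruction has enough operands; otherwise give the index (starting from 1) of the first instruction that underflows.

PUSH 11 -> [11]
PUSH -3 -> [11, -3]
EQ      -> [0]
PUSH 2  -> [0, 2]
PUSH 7  -> [0, 2, 7]
MUL     -> [0, 14]
ADD     -> [14]
MUL  — needs 2 operands, stack has 1 → underflow

8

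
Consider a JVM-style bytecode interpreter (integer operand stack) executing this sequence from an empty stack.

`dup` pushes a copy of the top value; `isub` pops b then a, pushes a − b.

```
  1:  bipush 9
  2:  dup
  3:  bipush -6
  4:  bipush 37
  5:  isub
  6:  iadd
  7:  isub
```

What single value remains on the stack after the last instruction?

bipush 9   9
dup        9 9
bipush -6  9 9 -6
bipush 37  9 9 -6 37
isub       9 9 -43
iadd       9 -34
isub       43

43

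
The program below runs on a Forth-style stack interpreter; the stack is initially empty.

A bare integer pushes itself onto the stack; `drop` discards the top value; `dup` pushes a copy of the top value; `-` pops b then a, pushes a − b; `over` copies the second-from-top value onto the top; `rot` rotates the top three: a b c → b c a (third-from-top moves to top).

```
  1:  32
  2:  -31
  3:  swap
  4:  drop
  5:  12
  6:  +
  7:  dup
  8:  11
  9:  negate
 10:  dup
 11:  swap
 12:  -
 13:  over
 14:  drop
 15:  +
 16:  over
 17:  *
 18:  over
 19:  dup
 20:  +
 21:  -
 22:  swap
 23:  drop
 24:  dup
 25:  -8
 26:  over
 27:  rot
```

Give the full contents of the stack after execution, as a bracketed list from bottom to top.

32      [32]
-31     [32, -31]
swap    [-31, 32]
drop    [-31]
12      [-31, 12]
+       [-19]
dup     [-19, -19]
11      [-19, -19, 11]
negate  [-19, -19, -11]
dup     [-19, -19, -11, -11]
swap    [-19, -19, -11, -11]
-       [-19, -19, 0]
over    [-19, -19, 0, -19]
drop    [-19, -19, 0]
+       [-19, -19]
over    [-19, -19, -19]
*       [-19, 361]
over    [-19, 361, -19]
dup     [-19, 361, -19, -19]
+       [-19, 361, -38]
-       [-19, 399]
swap    [399, -19]
drop    [399]
dup     [399, 399]
-8      [399, 399, -8]
over    [399, 399, -8, 399]
rot     [399, -8, 399, 399]

[399, -8, 399, 399]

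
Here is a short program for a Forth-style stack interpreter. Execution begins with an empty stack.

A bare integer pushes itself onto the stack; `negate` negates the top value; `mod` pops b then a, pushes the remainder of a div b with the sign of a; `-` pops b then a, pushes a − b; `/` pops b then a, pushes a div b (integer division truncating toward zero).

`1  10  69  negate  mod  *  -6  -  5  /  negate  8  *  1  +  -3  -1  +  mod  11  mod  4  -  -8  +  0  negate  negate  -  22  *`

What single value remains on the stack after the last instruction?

-330

1       1
10      1 10
69      1 10 69
negate  1 10 -69
mod     1 10
*       10
-6      10 -6
-       16
5       16 5
/       3
negate  -3
8       -3 8
*       -24
1       -24 1
+       -23
-3      -23 -3
-1      -23 -3 -1
+       -23 -4
mod     -3
11      -3 11
mod     -3
4       -3 4
-       -7
-8      -7 -8
+       -15
0       -15 0
negate  -15 0
negate  -15 0
-       -15
22      -15 22
*       -330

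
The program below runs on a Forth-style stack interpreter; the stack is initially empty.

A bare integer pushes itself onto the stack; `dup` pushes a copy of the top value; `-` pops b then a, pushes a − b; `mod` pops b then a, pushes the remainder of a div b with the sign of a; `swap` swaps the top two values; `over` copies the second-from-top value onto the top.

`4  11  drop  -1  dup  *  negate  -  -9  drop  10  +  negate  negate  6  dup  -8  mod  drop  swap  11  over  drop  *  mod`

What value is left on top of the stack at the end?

6

4      -> [4]
11     -> [4, 11]
drop   -> [4]
-1     -> [4, -1]
dup    -> [4, -1, -1]
*      -> [4, 1]
negate -> [4, -1]
-      -> [5]
-9     -> [5, -9]
drop   -> [5]
10     -> [5, 10]
+      -> [15]
negate -> [-15]
negate -> [15]
6      -> [15, 6]
dup    -> [15, 6, 6]
-8     -> [15, 6, 6, -8]
mod    -> [15, 6, 6]
drop   -> [15, 6]
swap   -> [6, 15]
11     -> [6, 15, 11]
over   -> [6, 15, 11, 15]
drop   -> [6, 15, 11]
*      -> [6, 165]
mod    -> [6]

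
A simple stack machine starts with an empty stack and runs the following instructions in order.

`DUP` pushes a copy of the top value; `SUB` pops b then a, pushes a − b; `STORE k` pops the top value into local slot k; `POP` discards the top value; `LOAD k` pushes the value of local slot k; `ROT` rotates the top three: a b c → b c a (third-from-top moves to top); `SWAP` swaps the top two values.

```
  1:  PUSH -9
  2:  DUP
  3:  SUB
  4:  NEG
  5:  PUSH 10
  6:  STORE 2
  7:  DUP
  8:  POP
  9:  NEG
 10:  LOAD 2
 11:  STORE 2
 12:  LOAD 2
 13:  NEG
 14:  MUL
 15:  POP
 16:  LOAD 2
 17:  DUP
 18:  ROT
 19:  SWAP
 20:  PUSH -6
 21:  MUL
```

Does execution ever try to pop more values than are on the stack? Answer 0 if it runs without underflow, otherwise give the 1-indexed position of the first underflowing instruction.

PUSH -9 : [-9]
DUP     : [-9, -9]
SUB     : [0]
NEG     : [0]
PUSH 10 : [0, 10]
STORE 2 : [0]
DUP     : [0, 0]
POP     : [0]
NEG     : [0]
LOAD 2  : [0, 10]
STORE 2 : [0]
LOAD 2  : [0, 10]
NEG     : [0, -10]
MUL     : [0]
POP     : []
LOAD 2  : [10]
DUP     : [10, 10]
ROT  — needs 3 operands, stack has 2 → underflow

18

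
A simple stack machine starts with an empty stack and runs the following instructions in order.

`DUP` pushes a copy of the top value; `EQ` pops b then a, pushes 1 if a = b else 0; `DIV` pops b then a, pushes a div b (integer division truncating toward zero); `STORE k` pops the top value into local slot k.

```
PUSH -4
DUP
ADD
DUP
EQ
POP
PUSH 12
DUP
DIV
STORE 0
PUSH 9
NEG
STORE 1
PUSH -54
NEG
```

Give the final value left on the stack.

54

PUSH -4  : -4
DUP      : -4 -4
ADD      : -8
DUP      : -8 -8
EQ       : 1
POP      : (empty)
PUSH 12  : 12
DUP      : 12 12
DIV      : 1
STORE 0  : (empty)
PUSH 9   : 9
NEG      : -9
STORE 1  : (empty)
PUSH -54 : -54
NEG      : 54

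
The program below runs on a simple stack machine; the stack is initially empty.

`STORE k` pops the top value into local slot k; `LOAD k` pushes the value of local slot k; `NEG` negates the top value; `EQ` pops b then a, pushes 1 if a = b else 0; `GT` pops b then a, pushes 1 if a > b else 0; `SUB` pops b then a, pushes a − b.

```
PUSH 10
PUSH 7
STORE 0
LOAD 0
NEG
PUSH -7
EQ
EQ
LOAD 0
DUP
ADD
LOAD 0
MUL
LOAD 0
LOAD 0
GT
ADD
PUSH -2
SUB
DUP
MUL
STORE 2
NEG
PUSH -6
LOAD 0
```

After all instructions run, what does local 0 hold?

7

PUSH 10 → [10]
PUSH 7  → [10, 7]
STORE 0 → [10]
LOAD 0  → [10, 7]
NEG     → [10, -7]
PUSH -7 → [10, -7, -7]
EQ      → [10, 1]
EQ      → [0]
LOAD 0  → [0, 7]
DUP     → [0, 7, 7]
ADD     → [0, 14]
LOAD 0  → [0, 14, 7]
MUL     → [0, 98]
LOAD 0  → [0, 98, 7]
LOAD 0  → [0, 98, 7, 7]
GT      → [0, 98, 0]
ADD     → [0, 98]
PUSH -2 → [0, 98, -2]
SUB     → [0, 100]
DUP     → [0, 100, 100]
MUL     → [0, 10000]
STORE 2 → [0]
NEG     → [0]
PUSH -6 → [0, -6]
LOAD 0  → [0, -6, 7]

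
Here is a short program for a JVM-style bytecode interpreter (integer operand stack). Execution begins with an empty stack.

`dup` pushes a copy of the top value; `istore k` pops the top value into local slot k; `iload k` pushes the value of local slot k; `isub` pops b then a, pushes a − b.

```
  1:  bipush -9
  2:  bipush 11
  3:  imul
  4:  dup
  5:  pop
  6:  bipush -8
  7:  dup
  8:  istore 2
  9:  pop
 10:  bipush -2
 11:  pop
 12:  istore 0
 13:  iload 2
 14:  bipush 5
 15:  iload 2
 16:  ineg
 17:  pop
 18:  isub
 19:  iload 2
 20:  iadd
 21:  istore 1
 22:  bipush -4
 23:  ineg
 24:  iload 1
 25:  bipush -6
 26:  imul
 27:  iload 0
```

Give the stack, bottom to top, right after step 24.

[4, -21]

bipush -9  -9
bipush 11  -9 11
imul       -99
dup        -99 -99
pop        -99
bipush -8  -99 -8
dup        -99 -8 -8
istore 2   -99 -8
pop        -99
bipush -2  -99 -2
pop        -99
istore 0   (empty)
iload 2    -8
bipush 5   -8 5
iload 2    -8 5 -8
ineg       -8 5 8
pop        -8 5
isub       -13
iload 2    -13 -8
iadd       -21
istore 1   (empty)
bipush -4  -4
ineg       4
iload 1    4 -21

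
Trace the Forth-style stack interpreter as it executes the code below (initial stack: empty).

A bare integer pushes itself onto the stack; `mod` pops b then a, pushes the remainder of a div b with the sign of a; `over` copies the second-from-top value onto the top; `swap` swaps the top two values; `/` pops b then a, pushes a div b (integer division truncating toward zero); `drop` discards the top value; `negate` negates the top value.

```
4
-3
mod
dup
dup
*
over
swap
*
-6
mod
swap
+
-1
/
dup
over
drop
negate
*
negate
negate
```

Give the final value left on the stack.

-4

4      → 4
-3     → 4 -3
mod    → 1
dup    → 1 1
dup    → 1 1 1
*      → 1 1
over   → 1 1 1
swap   → 1 1 1
*      → 1 1
-6     → 1 1 -6
mod    → 1 1
swap   → 1 1
+      → 2
-1     → 2 -1
/      → -2
dup    → -2 -2
over   → -2 -2 -2
drop   → -2 -2
negate → -2 2
*      → -4
negate → 4
negate → -4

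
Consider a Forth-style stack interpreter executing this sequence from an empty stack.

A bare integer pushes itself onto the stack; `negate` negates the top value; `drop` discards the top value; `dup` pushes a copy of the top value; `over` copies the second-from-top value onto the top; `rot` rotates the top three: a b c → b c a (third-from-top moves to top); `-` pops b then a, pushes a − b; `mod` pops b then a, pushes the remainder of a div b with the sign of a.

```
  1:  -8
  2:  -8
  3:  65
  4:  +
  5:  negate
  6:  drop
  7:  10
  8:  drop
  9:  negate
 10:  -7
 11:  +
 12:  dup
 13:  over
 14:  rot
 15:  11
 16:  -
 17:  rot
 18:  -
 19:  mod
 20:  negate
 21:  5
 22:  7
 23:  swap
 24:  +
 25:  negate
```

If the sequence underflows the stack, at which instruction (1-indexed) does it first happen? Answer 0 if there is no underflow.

0

-8     : [-8]
-8     : [-8, -8]
65     : [-8, -8, 65]
+      : [-8, 57]
negate : [-8, -57]
drop   : [-8]
10     : [-8, 10]
drop   : [-8]
negate : [8]
-7     : [8, -7]
+      : [1]
dup    : [1, 1]
over   : [1, 1, 1]
rot    : [1, 1, 1]
11     : [1, 1, 1, 11]
-      : [1, 1, -10]
rot    : [1, -10, 1]
-      : [1, -11]
mod    : [1]
negate : [-1]
5      : [-1, 5]
7      : [-1, 5, 7]
swap   : [-1, 7, 5]
+      : [-1, 12]
negate : [-1, -12]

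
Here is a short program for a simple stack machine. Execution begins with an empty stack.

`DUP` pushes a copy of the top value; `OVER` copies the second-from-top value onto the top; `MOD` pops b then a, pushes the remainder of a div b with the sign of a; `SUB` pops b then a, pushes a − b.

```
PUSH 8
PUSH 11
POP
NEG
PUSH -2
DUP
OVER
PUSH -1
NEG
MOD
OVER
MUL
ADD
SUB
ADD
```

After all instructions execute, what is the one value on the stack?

PUSH 8  : 8
PUSH 11 : 8 11
POP     : 8
NEG     : -8
PUSH -2 : -8 -2
DUP     : -8 -2 -2
OVER    : -8 -2 -2 -2
PUSH -1 : -8 -2 -2 -2 -1
NEG     : -8 -2 -2 -2 1
MOD     : -8 -2 -2 0
OVER    : -8 -2 -2 0 -2
MUL     : -8 -2 -2 0
ADD     : -8 -2 -2
SUB     : -8 0
ADD     : -8

-8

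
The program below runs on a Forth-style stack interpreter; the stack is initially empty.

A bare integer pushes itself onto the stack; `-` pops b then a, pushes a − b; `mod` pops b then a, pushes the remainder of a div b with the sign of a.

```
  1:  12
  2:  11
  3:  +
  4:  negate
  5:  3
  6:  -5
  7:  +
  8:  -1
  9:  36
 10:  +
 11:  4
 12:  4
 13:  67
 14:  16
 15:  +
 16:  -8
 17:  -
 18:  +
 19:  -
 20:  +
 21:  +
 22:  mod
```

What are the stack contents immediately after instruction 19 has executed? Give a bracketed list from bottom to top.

12     → [12]
11     → [12, 11]
+      → [23]
negate → [-23]
3      → [-23, 3]
-5     → [-23, 3, -5]
+      → [-23, -2]
-1     → [-23, -2, -1]
36     → [-23, -2, -1, 36]
+      → [-23, -2, 35]
4      → [-23, -2, 35, 4]
4      → [-23, -2, 35, 4, 4]
67     → [-23, -2, 35, 4, 4, 67]
16     → [-23, -2, 35, 4, 4, 67, 16]
+      → [-23, -2, 35, 4, 4, 83]
-8     → [-23, -2, 35, 4, 4, 83, -8]
-      → [-23, -2, 35, 4, 4, 91]
+      → [-23, -2, 35, 4, 95]
-      → [-23, -2, 35, -91]

[-23, -2, 35, -91]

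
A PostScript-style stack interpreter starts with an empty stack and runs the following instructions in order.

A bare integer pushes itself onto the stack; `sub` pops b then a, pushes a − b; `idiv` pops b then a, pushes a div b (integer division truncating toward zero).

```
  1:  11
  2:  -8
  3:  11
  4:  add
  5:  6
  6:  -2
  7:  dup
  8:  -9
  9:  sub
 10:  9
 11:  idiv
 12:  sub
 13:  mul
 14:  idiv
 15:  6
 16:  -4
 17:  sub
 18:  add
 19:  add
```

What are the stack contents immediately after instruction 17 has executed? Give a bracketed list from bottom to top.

11   : [11]
-8   : [11, -8]
11   : [11, -8, 11]
add  : [11, 3]
6    : [11, 3, 6]
-2   : [11, 3, 6, -2]
dup  : [11, 3, 6, -2, -2]
-9   : [11, 3, 6, -2, -2, -9]
sub  : [11, 3, 6, -2, 7]
9    : [11, 3, 6, -2, 7, 9]
idiv : [11, 3, 6, -2, 0]
sub  : [11, 3, 6, -2]
mul  : [11, 3, -12]
idiv : [11, 0]
6    : [11, 0, 6]
-4   : [11, 0, 6, -4]
sub  : [11, 0, 10]

[11, 0, 10]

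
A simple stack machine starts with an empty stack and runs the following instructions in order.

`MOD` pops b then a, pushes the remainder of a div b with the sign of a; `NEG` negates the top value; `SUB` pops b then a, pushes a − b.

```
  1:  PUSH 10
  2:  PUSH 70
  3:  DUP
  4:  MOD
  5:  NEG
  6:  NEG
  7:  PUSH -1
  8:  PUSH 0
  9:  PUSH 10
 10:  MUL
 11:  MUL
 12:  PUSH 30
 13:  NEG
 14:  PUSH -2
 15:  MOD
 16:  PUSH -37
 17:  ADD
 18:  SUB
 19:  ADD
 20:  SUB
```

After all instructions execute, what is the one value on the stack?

-27

PUSH 10   [10]
PUSH 70   [10, 70]
DUP       [10, 70, 70]
MOD       [10, 0]
NEG       [10, 0]
NEG       [10, 0]
PUSH -1   [10, 0, -1]
PUSH 0    [10, 0, -1, 0]
PUSH 10   [10, 0, -1, 0, 10]
MUL       [10, 0, -1, 0]
MUL       [10, 0, 0]
PUSH 30   [10, 0, 0, 30]
NEG       [10, 0, 0, -30]
PUSH -2   [10, 0, 0, -30, -2]
MOD       [10, 0, 0, 0]
PUSH -37  [10, 0, 0, 0, -37]
ADD       [10, 0, 0, -37]
SUB       [10, 0, 37]
ADD       [10, 37]
SUB       [-27]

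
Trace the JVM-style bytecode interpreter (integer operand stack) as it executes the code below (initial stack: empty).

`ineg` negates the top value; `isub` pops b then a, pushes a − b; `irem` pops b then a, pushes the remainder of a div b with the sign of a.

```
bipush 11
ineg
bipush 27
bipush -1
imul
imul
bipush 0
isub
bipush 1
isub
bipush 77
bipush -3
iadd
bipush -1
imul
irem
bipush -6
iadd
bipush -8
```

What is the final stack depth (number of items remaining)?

2

bipush 11 → 11
ineg      → -11
bipush 27 → -11 27
bipush -1 → -11 27 -1
imul      → -11 -27
imul      → 297
bipush 0  → 297 0
isub      → 297
bipush 1  → 297 1
isub      → 296
bipush 77 → 296 77
bipush -3 → 296 77 -3
iadd      → 296 74
bipush -1 → 296 74 -1
imul      → 296 -74
irem      → 0
bipush -6 → 0 -6
iadd      → -6
bipush -8 → -6 -8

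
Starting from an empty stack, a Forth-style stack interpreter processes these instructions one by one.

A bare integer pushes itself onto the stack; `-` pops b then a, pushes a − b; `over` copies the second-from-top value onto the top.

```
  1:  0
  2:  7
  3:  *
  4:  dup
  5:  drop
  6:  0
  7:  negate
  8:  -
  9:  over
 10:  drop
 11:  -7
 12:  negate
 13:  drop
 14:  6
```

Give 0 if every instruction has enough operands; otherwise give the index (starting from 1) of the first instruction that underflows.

0       0
7       0 7
*       0
dup     0 0
drop    0
0       0 0
negate  0 0
-       0
over  — needs 2 operands, stack has 1 → underflow

9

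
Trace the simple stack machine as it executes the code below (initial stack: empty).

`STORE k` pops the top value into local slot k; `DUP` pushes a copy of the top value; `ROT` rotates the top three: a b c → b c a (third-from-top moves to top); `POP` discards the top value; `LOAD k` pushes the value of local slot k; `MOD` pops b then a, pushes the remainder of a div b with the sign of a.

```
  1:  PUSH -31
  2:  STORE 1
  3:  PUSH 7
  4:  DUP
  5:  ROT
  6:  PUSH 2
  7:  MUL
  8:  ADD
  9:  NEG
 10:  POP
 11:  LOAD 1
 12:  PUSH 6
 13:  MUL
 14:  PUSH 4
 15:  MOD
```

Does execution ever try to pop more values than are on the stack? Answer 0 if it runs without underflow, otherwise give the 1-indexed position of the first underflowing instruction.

PUSH -31  [-31]
STORE 1   []
PUSH 7    [7]
DUP       [7, 7]
ROT  — needs 3 operands, stack has 2 → underflow

5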